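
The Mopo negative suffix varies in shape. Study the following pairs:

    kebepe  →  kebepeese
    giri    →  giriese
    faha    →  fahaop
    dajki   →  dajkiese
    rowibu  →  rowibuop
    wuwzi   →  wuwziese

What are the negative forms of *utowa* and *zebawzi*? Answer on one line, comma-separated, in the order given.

utowaop, zebawziese

The suffix is conditioned by the last vowel: -ese when the last vowel of the stem is a front vowel (*kebepe*, *giri*, *dajki*, *wuwzi*); -op when the last vowel of the stem is a back vowel (*faha*, *rowibu*).
Since the last vowel of *utowa* is /a/ (a back vowel), it takes -op, giving *utowaop*.
*zebawzi*: last vowel = /i/, a front vowel → -ese → *zebawziese*.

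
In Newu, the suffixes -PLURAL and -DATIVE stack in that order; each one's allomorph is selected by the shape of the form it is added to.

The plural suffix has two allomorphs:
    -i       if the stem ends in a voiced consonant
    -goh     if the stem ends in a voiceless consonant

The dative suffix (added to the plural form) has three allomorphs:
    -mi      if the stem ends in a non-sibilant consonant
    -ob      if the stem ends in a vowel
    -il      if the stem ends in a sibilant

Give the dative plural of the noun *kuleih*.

kuleihgohmi

Since the final consonant of *kuleih* is /h/ (voiceless), it takes -goh, giving *kuleihgoh*.
The plural form *kuleihgoh*: final sound = /h/, a non-sibilant consonant → -mi → *kuleihgohmi*.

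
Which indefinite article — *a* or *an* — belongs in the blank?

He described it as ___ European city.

The indefinite article is chosen by the initial *sound* of the following word, not its spelling.
*European* begins with the sound /jʊ/ (eu pronounced /jʊ/) — a consonant sound.
So the article is *a*: He described it as a European city.

a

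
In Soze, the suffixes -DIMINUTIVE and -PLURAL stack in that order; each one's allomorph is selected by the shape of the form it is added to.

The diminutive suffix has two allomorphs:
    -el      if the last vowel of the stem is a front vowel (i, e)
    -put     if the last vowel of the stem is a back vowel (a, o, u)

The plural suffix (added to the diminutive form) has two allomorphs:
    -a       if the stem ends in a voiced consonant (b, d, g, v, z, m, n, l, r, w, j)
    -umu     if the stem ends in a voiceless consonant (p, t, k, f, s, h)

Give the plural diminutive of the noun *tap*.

*tap*: last vowel = /a/, a back vowel → -put → *tapput*.
Since the final consonant of the diminutive form *tapput* is /t/ (voiceless), it takes -umu, giving *tapputumu*.

tapputumu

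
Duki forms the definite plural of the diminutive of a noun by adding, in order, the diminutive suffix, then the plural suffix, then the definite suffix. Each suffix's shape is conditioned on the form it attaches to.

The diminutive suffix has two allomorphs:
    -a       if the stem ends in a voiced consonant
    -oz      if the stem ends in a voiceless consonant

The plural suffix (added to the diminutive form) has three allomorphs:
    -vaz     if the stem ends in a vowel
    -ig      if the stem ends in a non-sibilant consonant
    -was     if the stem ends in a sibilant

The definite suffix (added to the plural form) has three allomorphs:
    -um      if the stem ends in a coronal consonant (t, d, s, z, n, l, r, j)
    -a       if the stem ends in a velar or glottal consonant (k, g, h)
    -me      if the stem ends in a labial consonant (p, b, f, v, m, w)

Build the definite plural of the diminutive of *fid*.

The final consonant of *fid* is /d/, which is voiced, so the diminutive suffix is -a, giving *fida*.
The diminutive form *fida* — final sound /a/ (a vowel) → -vaz → *fidavaz*.
The plural form *fidavaz* — final consonant /z/ (coronal) → -um → *fidavazum*.

fidavazum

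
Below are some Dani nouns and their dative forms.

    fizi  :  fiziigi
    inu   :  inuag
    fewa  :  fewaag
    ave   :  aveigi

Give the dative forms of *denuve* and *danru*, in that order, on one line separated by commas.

denuveigi, danruag

Looking at the last vowel of each stem: -igi when the last vowel of the stem is a front vowel (*fizi*, *ave*); -ag when the last vowel of the stem is a back vowel (*inu*, *fewa*).
*denuve*: last vowel = /e/, a front vowel → -igi → *denuveigi*.
*danru*: last vowel = /u/, a back vowel → -ag → *danruag*.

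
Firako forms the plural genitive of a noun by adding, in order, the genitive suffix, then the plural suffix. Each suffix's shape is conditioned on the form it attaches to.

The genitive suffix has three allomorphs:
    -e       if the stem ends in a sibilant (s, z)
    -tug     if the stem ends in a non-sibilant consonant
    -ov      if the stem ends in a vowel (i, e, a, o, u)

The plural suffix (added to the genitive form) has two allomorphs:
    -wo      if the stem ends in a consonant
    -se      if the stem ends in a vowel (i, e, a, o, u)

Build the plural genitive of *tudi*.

Since the final sound of *tudi* is /i/ (a vowel), it takes -ov, giving *tudiov*.
The genitive form *tudiov* — final sound /v/ (a consonant) → -wo → *tudiovwo*.

tudiovwo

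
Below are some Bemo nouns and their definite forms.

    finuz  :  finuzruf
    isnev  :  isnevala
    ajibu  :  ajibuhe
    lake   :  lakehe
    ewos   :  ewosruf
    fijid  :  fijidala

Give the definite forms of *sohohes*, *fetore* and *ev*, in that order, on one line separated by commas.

sohohesruf, fetorehe, evala

The pattern is sibilance of the final sound: -ruf when the stem ends in a sibilant (*finuz*, *ewos*); -ala when the stem ends in a non-sibilant consonant (*isnev*, *fijid*); -he when the stem ends in a vowel (*ajibu*, *lake*).
The final sound of *sohohes* is /s/, which is a sibilant, so the suffix is -ruf, giving *sohohesruf*.
*fetore*: final sound = /e/, a vowel → -he → *fetorehe*.
*ev* — final sound /v/ (a non-sibilant consonant) → -ala → *evala*.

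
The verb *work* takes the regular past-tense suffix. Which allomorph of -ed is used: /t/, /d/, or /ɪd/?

The stem *work* ends in a voiceless consonant other than /t/.
The -ed suffix is realized as /ɪd/ after /t, d/; as /t/ after other voiceless consonants; and as /d/ after other voiced sounds.
So -ed on *work* is pronounced /t/.

/t/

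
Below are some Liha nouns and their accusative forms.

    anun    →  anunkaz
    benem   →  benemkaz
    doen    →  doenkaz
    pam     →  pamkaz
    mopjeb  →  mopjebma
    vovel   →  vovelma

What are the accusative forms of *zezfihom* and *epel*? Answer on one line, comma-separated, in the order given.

Looking at the final consonant of each stem: -kaz when the stem ends in a nasal (*anun*, *benem*, *doen*, *pam*); -ma when the stem ends in a non-nasal consonant (*mopjeb*, *vovel*).
Since the final consonant of *zezfihom* is /m/ (a nasal), it takes -kaz, giving *zezfihomkaz*.
Since the final consonant of *epel* is /l/ (non-nasal), it takes -ma, giving *epelma*.

zezfihomkaz, epelma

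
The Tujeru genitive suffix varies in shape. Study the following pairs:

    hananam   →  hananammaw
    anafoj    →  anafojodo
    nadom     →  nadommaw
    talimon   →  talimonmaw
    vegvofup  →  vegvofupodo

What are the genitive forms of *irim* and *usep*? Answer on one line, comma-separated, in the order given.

The pattern is nasality of the final consonant: -maw when the stem ends in a nasal (*hananam*, *nadom*, *talimon*); -odo when the stem ends in a non-nasal consonant (*anafoj*, *vegvofup*).
The final consonant of *irim* is /m/, which is a nasal, so the suffix is -maw, giving *irimmaw*.
*usep*: final consonant = /p/, non-nasal → -odo → *usepodo*.

irimmaw, usepodo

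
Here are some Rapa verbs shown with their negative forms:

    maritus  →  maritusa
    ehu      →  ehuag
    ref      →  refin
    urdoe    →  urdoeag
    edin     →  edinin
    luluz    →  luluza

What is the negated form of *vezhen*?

The alternation tracks the final sound of the stem — -a when the stem ends in a sibilant (*maritus*, *luluz*); -in when the stem ends in a non-sibilant consonant (*ref*, *edin*); -ag when the stem ends in a vowel (*ehu*, *urdoe*).
Since the final sound of *vezhen* is /n/ (a non-sibilant consonant), it takes -in, giving *vezhenin*.

vezhenin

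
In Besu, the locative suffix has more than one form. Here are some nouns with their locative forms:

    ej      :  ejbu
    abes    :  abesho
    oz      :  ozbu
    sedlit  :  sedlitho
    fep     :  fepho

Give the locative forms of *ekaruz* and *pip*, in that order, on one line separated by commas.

The alternation tracks the final consonant of the stem — -ho when the stem ends in a voiceless consonant (*abes*, *sedlit*, *fep*); -bu when the stem ends in a voiced consonant (*ej*, *oz*).
Since the final consonant of *ekaruz* is /z/ (voiced), it takes -bu, giving *ekaruzbu*.
*pip* — final consonant /p/ (voiceless) → -ho → *pipho*.

ekaruzbu, pipho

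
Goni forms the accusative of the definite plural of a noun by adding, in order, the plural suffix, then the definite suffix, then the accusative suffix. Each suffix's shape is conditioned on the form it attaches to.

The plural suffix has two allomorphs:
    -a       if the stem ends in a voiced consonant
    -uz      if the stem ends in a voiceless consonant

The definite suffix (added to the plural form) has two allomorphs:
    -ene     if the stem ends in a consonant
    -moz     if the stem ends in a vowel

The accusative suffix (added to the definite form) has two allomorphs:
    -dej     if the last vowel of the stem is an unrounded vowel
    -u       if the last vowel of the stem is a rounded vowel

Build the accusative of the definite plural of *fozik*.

Since the final consonant of *fozik* is /k/ (voiceless), it takes -uz, giving *fozikuz*.
Since the final sound of the plural form *fozikuz* is /z/ (a consonant), it takes -ene, giving *fozikuzene*.
The last vowel of the definite form *fozikuzene* is /e/, which is an unrounded vowel, so the accusative suffix is -dej, giving *fozikuzenedej*.

fozikuzenedej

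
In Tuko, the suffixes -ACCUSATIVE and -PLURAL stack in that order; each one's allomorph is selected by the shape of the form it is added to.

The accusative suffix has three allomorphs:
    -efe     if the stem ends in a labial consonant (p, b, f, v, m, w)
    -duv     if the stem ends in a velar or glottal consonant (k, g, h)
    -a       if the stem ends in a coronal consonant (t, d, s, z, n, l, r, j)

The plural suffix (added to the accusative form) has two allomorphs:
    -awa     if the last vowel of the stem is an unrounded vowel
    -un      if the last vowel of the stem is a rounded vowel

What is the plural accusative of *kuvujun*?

kuvujunaawa

Since the final consonant of *kuvujun* is /n/ (coronal), it takes -a, giving *kuvujuna*.
The accusative form *kuvujuna*: last vowel = /a/, an unrounded vowel → -awa → *kuvujunaawa*.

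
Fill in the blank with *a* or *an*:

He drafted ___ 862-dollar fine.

an

The indefinite article is chosen by the initial *sound* of the following word, not its spelling.
The number *862* is spoken "eight hundred …", beginning with /eɪt/ — a vowel sound.
So the article is *an*: He drafted an 862-dollar fine.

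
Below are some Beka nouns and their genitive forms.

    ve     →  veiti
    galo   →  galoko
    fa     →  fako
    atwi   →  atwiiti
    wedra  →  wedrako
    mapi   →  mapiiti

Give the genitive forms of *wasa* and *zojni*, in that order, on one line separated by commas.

The suffix is conditioned by the last vowel: -iti when the last vowel of the stem is a front vowel (*ve*, *atwi*, *mapi*); -ko when the last vowel of the stem is a back vowel (*galo*, *fa*, *wedra*).
*wasa* — last vowel /a/ (a back vowel) → -ko → *wasako*.
*zojni* — last vowel /i/ (a front vowel) → -iti → *zojniiti*.

wasako, zojniiti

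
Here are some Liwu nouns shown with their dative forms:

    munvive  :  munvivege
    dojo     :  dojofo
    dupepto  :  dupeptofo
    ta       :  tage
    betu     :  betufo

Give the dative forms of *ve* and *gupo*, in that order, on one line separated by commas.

vege, gupofo

The pattern is rounding harmony: -fo when the last vowel of the stem is a rounded vowel (*dojo*, *dupepto*, *betu*); -ge when the last vowel of the stem is an unrounded vowel (*munvive*, *ta*).
The last vowel of *ve* is /e/, which is an unrounded vowel, so the suffix is -ge, giving *vege*.
*gupo*: last vowel = /o/, a rounded vowel → -fo → *gupofo*.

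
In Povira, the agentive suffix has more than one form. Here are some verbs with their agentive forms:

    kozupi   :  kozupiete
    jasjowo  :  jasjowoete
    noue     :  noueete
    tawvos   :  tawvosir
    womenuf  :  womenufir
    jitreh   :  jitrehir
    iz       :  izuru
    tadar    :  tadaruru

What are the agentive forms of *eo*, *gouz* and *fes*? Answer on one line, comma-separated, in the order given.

The pattern is voicing of the final sound: -ir when the stem ends in a voiceless consonant (*tawvos*, *womenuf*, *jitreh*); -uru when the stem ends in a voiced consonant (*iz*, *tadar*); -ete when the stem ends in a vowel (*kozupi*, *jasjowo*, *noue*).
Since the final sound of *eo* is /o/ (a vowel), it takes -ete, giving *eoete*.
The final sound of *gouz* is /z/, which is a voiced consonant, so the suffix is -uru, giving *gouzuru*.
*fes*: final sound = /s/, a voiceless consonant → -ir → *fesir*.

eoete, gouzuru, fesir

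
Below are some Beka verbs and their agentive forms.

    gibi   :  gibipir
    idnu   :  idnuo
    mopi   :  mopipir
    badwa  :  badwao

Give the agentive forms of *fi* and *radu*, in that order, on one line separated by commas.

fipir, raduo

Looking at the last vowel of each stem: -pir when the last vowel of the stem is a front vowel (*gibi*, *mopi*); -o when the last vowel of the stem is a back vowel (*idnu*, *badwa*).
Since the last vowel of *fi* is /i/ (a front vowel), it takes -pir, giving *fipir*.
*radu*: last vowel = /u/, a back vowel → -o → *raduo*.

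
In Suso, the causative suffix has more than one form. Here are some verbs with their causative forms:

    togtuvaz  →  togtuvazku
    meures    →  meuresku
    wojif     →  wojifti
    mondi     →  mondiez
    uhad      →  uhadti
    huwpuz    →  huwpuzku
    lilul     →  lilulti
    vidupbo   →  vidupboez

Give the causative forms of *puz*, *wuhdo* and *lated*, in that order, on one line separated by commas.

puzku, wuhdoez, latedti

The pattern is sibilance of the final sound: -ku when the stem ends in a sibilant (*togtuvaz*, *meures*, *huwpuz*); -ti when the stem ends in a non-sibilant consonant (*wojif*, *uhad*, *lilul*); -ez when the stem ends in a vowel (*mondi*, *vidupbo*).
*puz* — final sound /z/ (a sibilant) → -ku → *puzku*.
*wuhdo* — final sound /o/ (a vowel) → -ez → *wuhdoez*.
Since the final sound of *lated* is /d/ (a non-sibilant consonant), it takes -ti, giving *latedti*.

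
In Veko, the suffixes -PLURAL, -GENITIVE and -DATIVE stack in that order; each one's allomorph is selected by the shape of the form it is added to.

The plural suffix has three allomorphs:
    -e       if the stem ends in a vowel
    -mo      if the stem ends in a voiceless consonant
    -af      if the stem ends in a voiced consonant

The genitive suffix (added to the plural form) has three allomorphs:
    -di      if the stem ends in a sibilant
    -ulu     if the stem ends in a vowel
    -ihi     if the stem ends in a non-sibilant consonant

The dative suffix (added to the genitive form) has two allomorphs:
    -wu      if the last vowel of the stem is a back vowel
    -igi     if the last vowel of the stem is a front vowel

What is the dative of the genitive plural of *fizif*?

Since the final sound of *fizif* is /f/ (a voiceless consonant), it takes -mo, giving *fizifmo*.
The plural form *fizifmo*: final sound = /o/, a vowel → -ulu → *fizifmoulu*.
The genitive form *fizifmoulu*: last vowel = /u/, a back vowel → -wu → *fizifmouluwu*.

fizifmouluwu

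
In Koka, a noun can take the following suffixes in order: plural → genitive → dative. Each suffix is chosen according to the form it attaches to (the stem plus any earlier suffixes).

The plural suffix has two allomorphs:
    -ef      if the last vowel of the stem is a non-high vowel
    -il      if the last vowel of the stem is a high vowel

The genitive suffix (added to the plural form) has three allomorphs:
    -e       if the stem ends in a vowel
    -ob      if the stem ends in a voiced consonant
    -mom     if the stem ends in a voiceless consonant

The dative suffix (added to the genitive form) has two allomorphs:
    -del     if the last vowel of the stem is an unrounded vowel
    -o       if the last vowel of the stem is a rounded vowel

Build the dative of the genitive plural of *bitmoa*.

The last vowel of *bitmoa* is /a/, which is a non-high vowel, so the plural suffix is -ef, giving *bitmoaef*.
The final sound of the plural form *bitmoaef* is /f/, which is a voiceless consonant, so the genitive suffix is -mom, giving *bitmoaefmom*.
Since the last vowel of the genitive form *bitmoaefmom* is /o/ (a rounded vowel), it takes -o, giving *bitmoaefmomo*.

bitmoaefmomo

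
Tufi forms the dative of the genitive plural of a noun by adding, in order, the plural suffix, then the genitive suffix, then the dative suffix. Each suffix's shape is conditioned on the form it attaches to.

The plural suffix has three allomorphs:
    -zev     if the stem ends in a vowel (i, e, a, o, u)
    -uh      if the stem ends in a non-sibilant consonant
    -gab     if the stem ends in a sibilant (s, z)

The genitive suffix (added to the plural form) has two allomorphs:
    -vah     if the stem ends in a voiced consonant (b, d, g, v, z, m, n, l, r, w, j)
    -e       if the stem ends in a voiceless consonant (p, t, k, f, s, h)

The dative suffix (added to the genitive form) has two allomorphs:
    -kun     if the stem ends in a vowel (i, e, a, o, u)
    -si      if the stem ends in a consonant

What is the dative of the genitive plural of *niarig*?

niariguhekun

*niarig* — final sound /g/ (a non-sibilant consonant) → -uh → *niariguh*.
The final consonant of the plural form *niariguh* is /h/, which is voiceless, so the genitive suffix is -e, giving *niariguhe*.
The genitive form *niariguhe* — final sound /e/ (a vowel) → -kun → *niariguhekun*.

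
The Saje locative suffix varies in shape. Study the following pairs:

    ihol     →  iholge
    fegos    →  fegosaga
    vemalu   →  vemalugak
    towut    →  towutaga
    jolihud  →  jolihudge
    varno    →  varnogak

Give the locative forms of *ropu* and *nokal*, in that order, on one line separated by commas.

The pattern is voicing of the final sound: -aga when the stem ends in a voiceless consonant (*fegos*, *towut*); -ge when the stem ends in a voiced consonant (*ihol*, *jolihud*); -gak when the stem ends in a vowel (*vemalu*, *varno*).
*ropu* — final sound /u/ (a vowel) → -gak → *ropugak*.
*nokal*: final sound = /l/, a voiced consonant → -ge → *nokalge*.

ropugak, nokalge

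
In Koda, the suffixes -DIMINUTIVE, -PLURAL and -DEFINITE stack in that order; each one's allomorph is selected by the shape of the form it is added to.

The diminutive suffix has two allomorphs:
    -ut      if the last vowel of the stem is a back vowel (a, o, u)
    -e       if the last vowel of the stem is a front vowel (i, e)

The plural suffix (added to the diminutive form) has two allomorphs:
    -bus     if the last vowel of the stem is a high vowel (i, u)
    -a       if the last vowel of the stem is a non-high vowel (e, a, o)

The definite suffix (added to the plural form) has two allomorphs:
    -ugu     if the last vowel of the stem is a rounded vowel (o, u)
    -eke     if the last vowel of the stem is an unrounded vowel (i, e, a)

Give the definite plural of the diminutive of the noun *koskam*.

koskamutbusugu

Since the last vowel of *koskam* is /a/ (a back vowel), it takes -ut, giving *koskamut*.
The diminutive form *koskamut* — last vowel /u/ (a high vowel) → -bus → *koskamutbus*.
The plural form *koskamutbus* — last vowel /u/ (a rounded vowel) → -ugu → *koskamutbusugu*.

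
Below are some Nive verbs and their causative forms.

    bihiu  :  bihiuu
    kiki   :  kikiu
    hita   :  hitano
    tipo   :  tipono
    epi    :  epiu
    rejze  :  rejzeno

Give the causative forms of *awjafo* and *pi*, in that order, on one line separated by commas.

The pattern is height harmony: -u when the last vowel of the stem is a high vowel (*bihiu*, *kiki*, *epi*); -no when the last vowel of the stem is a non-high vowel (*hita*, *tipo*, *rejze*).
The last vowel of *awjafo* is /o/, which is a non-high vowel, so the suffix is -no, giving *awjafono*.
*pi*: last vowel = /i/, a high vowel → -u → *piu*.

awjafono, piu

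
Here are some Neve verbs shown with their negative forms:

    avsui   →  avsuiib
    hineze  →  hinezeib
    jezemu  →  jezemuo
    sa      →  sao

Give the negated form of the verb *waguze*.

waguzeib

The pattern is front/back vowel harmony: -ib when the last vowel of the stem is a front vowel (*avsui*, *hineze*); -o when the last vowel of the stem is a back vowel (*jezemu*, *sa*).
The last vowel of *waguze* is /e/, which is a front vowel, so the suffix is -ib, giving *waguzeib*.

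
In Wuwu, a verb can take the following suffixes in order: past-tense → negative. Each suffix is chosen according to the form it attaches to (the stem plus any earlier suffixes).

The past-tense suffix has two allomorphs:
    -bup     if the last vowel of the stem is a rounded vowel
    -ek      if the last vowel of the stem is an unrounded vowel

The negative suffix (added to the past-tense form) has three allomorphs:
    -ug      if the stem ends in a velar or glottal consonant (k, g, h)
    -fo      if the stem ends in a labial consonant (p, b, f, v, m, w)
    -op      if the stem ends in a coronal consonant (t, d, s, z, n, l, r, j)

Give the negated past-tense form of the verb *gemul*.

gemulbupfo

The last vowel of *gemul* is /u/, which is a rounded vowel, so the past-tense suffix is -bup, giving *gemulbup*.
The past-tense form *gemulbup* — final consonant /p/ (labial) → -fo → *gemulbupfo*.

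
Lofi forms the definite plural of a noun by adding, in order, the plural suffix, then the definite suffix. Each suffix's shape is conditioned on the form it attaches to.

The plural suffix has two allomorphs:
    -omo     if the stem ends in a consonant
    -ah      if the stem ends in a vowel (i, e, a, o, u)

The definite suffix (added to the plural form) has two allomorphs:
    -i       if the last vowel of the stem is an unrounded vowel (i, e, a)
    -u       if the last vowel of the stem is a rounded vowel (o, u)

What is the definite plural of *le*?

leahi

Since the final sound of *le* is /e/ (a vowel), it takes -ah, giving *leah*.
Since the last vowel of the plural form *leah* is /a/ (an unrounded vowel), it takes -i, giving *leahi*.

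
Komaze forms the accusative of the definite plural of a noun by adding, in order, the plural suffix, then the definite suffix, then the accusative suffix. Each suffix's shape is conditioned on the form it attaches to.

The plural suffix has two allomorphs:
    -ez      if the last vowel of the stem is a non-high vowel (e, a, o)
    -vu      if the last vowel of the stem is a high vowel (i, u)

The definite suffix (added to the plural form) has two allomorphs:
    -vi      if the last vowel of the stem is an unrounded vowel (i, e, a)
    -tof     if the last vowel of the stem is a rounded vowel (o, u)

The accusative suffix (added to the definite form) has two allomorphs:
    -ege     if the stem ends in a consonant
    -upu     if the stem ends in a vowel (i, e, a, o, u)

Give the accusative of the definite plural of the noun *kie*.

kieezviupu

*kie* — last vowel /e/ (a non-high vowel) → -ez → *kieez*.
The last vowel of the plural form *kieez* is /e/, which is an unrounded vowel, so the definite suffix is -vi, giving *kieezvi*.
The final sound of the definite form *kieezvi* is /i/, which is a vowel, so the accusative suffix is -upu, giving *kieezviupu*.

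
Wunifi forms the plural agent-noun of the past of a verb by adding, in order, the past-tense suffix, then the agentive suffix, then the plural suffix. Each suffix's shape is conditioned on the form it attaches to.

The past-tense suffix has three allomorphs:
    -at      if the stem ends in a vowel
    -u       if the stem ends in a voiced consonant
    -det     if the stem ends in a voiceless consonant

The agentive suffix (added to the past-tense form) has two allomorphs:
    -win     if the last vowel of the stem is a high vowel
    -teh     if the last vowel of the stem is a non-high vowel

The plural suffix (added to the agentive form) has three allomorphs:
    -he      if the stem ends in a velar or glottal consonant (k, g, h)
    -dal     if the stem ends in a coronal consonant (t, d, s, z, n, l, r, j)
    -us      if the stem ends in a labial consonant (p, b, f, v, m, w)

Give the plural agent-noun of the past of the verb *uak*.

*uak*: final sound = /k/, a voiceless consonant → -det → *uakdet*.
The last vowel of the past-tense form *uakdet* is /e/, which is a non-high vowel, so the agentive suffix is -teh, giving *uakdetteh*.
The agentive form *uakdetteh*: final consonant = /h/, velar/glottal → -he → *uakdettehhe*.

uakdettehhe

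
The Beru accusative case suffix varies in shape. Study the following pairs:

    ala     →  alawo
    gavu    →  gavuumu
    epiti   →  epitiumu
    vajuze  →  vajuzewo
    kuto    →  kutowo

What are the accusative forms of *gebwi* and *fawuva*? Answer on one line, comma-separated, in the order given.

Looking at the last vowel of each stem: -umu when the last vowel of the stem is a high vowel (*gavu*, *epiti*); -wo when the last vowel of the stem is a non-high vowel (*ala*, *vajuze*, *kuto*).
The last vowel of *gebwi* is /i/, which is a high vowel, so the suffix is -umu, giving *gebwiumu*.
Since the last vowel of *fawuva* is /a/ (a non-high vowel), it takes -wo, giving *fawuvawo*.

gebwiumu, fawuvawo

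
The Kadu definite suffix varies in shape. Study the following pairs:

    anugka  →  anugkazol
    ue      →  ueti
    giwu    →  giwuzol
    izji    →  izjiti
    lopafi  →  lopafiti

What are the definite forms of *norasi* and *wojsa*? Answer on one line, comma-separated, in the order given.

norasiti, wojsazol

The alternation tracks the last vowel of the stem — -ti when the last vowel of the stem is a front vowel (*ue*, *izji*, *lopafi*); -zol when the last vowel of the stem is a back vowel (*anugka*, *giwu*).
Since the last vowel of *norasi* is /i/ (a front vowel), it takes -ti, giving *norasiti*.
*wojsa*: last vowel = /a/, a back vowel → -zol → *wojsazol*.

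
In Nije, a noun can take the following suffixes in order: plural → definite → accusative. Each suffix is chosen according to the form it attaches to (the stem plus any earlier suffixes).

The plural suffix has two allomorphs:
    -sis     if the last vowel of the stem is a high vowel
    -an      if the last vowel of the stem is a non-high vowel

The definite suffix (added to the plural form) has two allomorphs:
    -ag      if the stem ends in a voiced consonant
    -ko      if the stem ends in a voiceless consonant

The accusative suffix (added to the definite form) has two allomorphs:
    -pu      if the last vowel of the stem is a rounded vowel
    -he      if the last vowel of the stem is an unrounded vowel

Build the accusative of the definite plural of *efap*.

Since the last vowel of *efap* is /a/ (a non-high vowel), it takes -an, giving *efapan*.
The plural form *efapan*: final consonant = /n/, voiced → -ag → *efapanag*.
The definite form *efapanag* — last vowel /a/ (an unrounded vowel) → -he → *efapanaghe*.

efapanaghe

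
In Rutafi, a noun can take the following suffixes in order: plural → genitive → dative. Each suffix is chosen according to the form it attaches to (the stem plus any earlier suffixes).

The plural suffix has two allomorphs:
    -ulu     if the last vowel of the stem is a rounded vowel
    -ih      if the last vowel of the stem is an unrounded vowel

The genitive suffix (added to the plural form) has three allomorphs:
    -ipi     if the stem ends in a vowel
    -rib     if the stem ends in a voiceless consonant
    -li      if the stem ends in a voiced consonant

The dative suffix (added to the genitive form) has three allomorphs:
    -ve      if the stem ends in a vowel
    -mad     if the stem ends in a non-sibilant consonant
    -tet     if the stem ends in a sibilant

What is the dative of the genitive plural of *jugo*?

jugouluipive

The last vowel of *jugo* is /o/, which is a rounded vowel, so the plural suffix is -ulu, giving *jugoulu*.
The final sound of the plural form *jugoulu* is /u/, which is a vowel, so the genitive suffix is -ipi, giving *jugouluipi*.
Since the final sound of the genitive form *jugouluipi* is /i/ (a vowel), it takes -ve, giving *jugouluipive*.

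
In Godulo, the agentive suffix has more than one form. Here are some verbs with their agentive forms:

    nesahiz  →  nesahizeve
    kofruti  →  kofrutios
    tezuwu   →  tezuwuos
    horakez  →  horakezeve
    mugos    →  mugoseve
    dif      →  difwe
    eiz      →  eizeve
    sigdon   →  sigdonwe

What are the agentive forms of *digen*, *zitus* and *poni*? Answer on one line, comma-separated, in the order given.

Looking at the final sound of each stem: -eve when the stem ends in a sibilant (*nesahiz*, *horakez*, *mugos*, *eiz*); -we when the stem ends in a non-sibilant consonant (*dif*, *sigdon*); -os when the stem ends in a vowel (*kofruti*, *tezuwu*).
*digen*: final sound = /n/, a non-sibilant consonant → -we → *digenwe*.
*zitus*: final sound = /s/, a sibilant → -eve → *zituseve*.
Since the final sound of *poni* is /i/ (a vowel), it takes -os, giving *ponios*.

digenwe, zituseve, ponios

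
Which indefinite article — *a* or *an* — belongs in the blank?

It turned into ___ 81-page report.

The indefinite article is chosen by the initial *sound* of the following word, not its spelling.
The number *81* is spoken "eighty-…", beginning with /ˈeɪti/ — a vowel sound.
So the article is *an*: It turned into an 81-page report.

an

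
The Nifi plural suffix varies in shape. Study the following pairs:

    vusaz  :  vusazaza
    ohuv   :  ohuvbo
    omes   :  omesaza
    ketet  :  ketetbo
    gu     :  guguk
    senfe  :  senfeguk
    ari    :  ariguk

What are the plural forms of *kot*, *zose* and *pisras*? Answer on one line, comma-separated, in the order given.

The pattern is sibilance of the final sound: -aza when the stem ends in a sibilant (*vusaz*, *omes*); -bo when the stem ends in a non-sibilant consonant (*ohuv*, *ketet*); -guk when the stem ends in a vowel (*gu*, *senfe*, *ari*).
The final sound of *kot* is /t/, which is a non-sibilant consonant, so the suffix is -bo, giving *kotbo*.
The final sound of *zose* is /e/, which is a vowel, so the suffix is -guk, giving *zoseguk*.
Since the final sound of *pisras* is /s/ (a sibilant), it takes -aza, giving *pisrasaza*.

kotbo, zoseguk, pisrasaza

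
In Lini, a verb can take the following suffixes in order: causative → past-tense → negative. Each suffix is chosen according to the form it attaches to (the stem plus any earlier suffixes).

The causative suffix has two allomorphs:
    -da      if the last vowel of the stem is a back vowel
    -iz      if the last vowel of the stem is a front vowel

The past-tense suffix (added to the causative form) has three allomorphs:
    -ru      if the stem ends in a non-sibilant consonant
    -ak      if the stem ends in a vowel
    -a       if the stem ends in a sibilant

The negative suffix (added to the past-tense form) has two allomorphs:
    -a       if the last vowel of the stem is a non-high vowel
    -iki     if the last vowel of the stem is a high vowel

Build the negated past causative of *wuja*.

wujadaaka

Since the last vowel of *wuja* is /a/ (a back vowel), it takes -da, giving *wujada*.
Since the final sound of the causative form *wujada* is /a/ (a vowel), it takes -ak, giving *wujadaak*.
The past-tense form *wujadaak* — last vowel /a/ (a non-high vowel) → -a → *wujadaaka*.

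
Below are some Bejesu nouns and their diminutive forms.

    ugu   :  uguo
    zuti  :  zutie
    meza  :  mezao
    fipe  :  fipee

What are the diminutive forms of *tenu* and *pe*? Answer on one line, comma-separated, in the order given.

The pattern is front/back vowel harmony: -e when the last vowel of the stem is a front vowel (*zuti*, *fipe*); -o when the last vowel of the stem is a back vowel (*ugu*, *meza*).
The last vowel of *tenu* is /u/, which is a back vowel, so the suffix is -o, giving *tenuo*.
The last vowel of *pe* is /e/, which is a front vowel, so the suffix is -e, giving *pee*.

tenuo, pee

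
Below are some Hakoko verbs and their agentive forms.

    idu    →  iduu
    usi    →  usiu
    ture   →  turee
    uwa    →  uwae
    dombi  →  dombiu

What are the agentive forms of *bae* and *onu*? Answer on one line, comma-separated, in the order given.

The pattern is height harmony: -u when the last vowel of the stem is a high vowel (*idu*, *usi*, *dombi*); -e when the last vowel of the stem is a non-high vowel (*ture*, *uwa*).
*bae* — last vowel /e/ (a non-high vowel) → -e → *baee*.
The last vowel of *onu* is /u/, which is a high vowel, so the suffix is -u, giving *onuu*.

baee, onuu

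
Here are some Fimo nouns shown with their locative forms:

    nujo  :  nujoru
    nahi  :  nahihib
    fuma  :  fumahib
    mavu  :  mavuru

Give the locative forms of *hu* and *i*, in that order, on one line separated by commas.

huru, ihib

The alternation tracks the last vowel of the stem — -ru when the last vowel of the stem is a rounded vowel (*nujo*, *mavu*); -hib when the last vowel of the stem is an unrounded vowel (*nahi*, *fuma*).
Since the last vowel of *hu* is /u/ (a rounded vowel), it takes -ru, giving *huru*.
Since the last vowel of *i* is /i/ (an unrounded vowel), it takes -hib, giving *ihib*.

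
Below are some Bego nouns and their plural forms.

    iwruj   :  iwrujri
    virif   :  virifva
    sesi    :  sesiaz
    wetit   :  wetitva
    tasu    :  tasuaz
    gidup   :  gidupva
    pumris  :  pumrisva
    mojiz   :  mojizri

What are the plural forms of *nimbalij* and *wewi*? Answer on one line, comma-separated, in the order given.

Looking at the final sound of each stem: -va when the stem ends in a voiceless consonant (*virif*, *wetit*, *gidup*, *pumris*); -ri when the stem ends in a voiced consonant (*iwruj*, *mojiz*); -az when the stem ends in a vowel (*sesi*, *tasu*).
*nimbalij*: final sound = /j/, a voiced consonant → -ri → *nimbalijri*.
Since the final sound of *wewi* is /i/ (a vowel), it takes -az, giving *wewiaz*.

nimbalijri, wewiaz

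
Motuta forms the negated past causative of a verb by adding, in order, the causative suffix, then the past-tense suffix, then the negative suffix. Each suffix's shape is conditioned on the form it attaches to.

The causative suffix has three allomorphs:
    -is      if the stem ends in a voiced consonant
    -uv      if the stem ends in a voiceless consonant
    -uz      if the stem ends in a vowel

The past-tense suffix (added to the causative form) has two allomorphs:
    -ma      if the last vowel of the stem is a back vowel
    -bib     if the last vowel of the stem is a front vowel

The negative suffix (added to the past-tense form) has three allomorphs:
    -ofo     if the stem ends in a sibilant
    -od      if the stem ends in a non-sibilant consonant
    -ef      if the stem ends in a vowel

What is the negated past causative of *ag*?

agisbibod

Since the final sound of *ag* is /g/ (a voiced consonant), it takes -is, giving *agis*.
The causative form *agis* — last vowel /i/ (a front vowel) → -bib → *agisbib*.
Since the final sound of the past-tense form *agisbib* is /b/ (a non-sibilant consonant), it takes -od, giving *agisbibod*.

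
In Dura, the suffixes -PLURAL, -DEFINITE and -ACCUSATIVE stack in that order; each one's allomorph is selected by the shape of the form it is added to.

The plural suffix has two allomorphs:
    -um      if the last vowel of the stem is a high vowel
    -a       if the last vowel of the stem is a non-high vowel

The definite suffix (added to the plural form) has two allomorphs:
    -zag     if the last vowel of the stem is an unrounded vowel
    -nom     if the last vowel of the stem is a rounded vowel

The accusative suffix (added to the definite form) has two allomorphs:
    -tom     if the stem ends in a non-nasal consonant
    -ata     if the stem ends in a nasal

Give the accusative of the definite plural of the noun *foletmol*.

foletmolazagtom

*foletmol* — last vowel /o/ (a non-high vowel) → -a → *foletmola*.
The plural form *foletmola* — last vowel /a/ (an unrounded vowel) → -zag → *foletmolazag*.
Since the final consonant of the definite form *foletmolazag* is /g/ (non-nasal), it takes -tom, giving *foletmolazagtom*.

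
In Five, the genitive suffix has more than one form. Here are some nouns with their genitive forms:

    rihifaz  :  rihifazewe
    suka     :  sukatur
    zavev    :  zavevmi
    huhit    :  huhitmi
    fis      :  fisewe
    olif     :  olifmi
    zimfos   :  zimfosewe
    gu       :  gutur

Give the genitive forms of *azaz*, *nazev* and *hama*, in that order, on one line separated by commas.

azazewe, nazevmi, hamatur

The suffix is conditioned by the final sound: -ewe when the stem ends in a sibilant (*rihifaz*, *fis*, *zimfos*); -mi when the stem ends in a non-sibilant consonant (*zavev*, *huhit*, *olif*); -tur when the stem ends in a vowel (*suka*, *gu*).
*azaz*: final sound = /z/, a sibilant → -ewe → *azazewe*.
*nazev* — final sound /v/ (a non-sibilant consonant) → -mi → *nazevmi*.
*hama* — final sound /a/ (a vowel) → -tur → *hamatur*.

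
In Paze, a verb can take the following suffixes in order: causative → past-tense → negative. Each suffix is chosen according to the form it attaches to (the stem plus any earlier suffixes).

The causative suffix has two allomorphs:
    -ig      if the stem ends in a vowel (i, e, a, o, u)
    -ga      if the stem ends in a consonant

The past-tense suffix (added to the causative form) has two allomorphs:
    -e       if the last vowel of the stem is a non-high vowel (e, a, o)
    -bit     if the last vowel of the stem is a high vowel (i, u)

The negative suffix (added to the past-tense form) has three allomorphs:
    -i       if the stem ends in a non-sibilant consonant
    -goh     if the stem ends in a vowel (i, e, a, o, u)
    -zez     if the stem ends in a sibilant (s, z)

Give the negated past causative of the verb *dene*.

*dene*: final sound = /e/, a vowel → -ig → *deneig*.
Since the last vowel of the causative form *deneig* is /i/ (a high vowel), it takes -bit, giving *deneigbit*.
The past-tense form *deneigbit* — final sound /t/ (a non-sibilant consonant) → -i → *deneigbiti*.

deneigbiti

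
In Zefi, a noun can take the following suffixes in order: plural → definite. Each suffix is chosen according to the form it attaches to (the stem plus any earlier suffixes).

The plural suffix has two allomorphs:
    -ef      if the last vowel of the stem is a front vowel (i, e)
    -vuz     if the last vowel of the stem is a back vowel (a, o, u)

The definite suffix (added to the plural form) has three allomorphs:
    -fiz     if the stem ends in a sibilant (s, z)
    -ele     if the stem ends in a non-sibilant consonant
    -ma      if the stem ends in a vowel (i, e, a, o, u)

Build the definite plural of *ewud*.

*ewud*: last vowel = /u/, a back vowel → -vuz → *ewudvuz*.
The plural form *ewudvuz*: final sound = /z/, a sibilant → -fiz → *ewudvuzfiz*.

ewudvuzfiz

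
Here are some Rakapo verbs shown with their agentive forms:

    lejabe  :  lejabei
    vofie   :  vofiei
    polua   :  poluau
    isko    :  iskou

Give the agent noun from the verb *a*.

au

The suffix is conditioned by the last vowel: -i when the last vowel of the stem is a front vowel (*lejabe*, *vofie*); -u when the last vowel of the stem is a back vowel (*polua*, *isko*).
Since the last vowel of *a* is /a/ (a back vowel), it takes -u, giving *au*.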